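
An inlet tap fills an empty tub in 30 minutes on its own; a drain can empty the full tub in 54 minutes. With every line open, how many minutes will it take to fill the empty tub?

Net rate = 1/30 − 1/54 = (9 − 5)/270 = 4/270 = 2/135 per minute.
Filling time = 1 ÷ (2/135) = 135/2 minutes.

135/2 minutes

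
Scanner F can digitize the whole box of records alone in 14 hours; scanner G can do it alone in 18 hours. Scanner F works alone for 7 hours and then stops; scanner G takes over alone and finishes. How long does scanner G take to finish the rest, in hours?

9 hours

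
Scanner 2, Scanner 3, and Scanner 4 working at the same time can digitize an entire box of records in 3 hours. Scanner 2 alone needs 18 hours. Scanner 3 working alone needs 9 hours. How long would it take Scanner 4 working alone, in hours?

6 hours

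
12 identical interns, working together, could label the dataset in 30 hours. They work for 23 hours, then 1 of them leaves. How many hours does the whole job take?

337/11 hours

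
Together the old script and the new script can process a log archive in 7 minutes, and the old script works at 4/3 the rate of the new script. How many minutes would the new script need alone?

Let the new script's rate be r; then the old script's rate is (4/3)r, so together (4/3 + 1)r = (7/3)r = 1/7.
Thus r = 3/49 per minute.
The new script alone: 49/3 minutes; the old script alone: 49/4 minutes.

49/3 minutes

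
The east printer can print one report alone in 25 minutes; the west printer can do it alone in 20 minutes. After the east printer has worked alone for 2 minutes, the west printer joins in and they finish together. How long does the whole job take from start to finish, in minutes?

In 2 minutes the east printer does 2/25 of the job, leaving 23/25.
The east printer and the west printer together work at 9/100 per minute, so finishing takes 23/25 ÷ 9/100 = 92/9 minutes.
Total time = 2 + 92/9 = 110/9 minutes.

110/9 minutes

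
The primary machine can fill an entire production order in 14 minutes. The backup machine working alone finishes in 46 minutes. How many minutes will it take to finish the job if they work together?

With two workers the combined time is the product over the sum: 14·46/(14+46) = 644/60 = 161/15 minutes.

161/15 minutes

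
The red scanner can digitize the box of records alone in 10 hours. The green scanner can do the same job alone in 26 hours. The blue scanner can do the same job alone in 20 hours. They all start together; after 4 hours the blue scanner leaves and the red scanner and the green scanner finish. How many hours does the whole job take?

52/9 hours

In the first 4 hours the combined rate is 49/260, so 49/65 of the job is done, leaving 16/65.
After the blue scanner leaves the rate is 9/65 per hour; the remaining 16/65 takes 16/9 hours.
Total = 4 + 16/9 = 52/9 hours.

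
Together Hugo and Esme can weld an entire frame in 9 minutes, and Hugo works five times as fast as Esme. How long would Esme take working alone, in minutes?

Let Esme's rate be r; then Hugo's rate is 5r, so together (5 + 1)r = 6r = 1/9.
Thus r = 1/54 per minute.
Esme alone: 54 minutes; Hugo alone: 54/5 minutes.

54 minutes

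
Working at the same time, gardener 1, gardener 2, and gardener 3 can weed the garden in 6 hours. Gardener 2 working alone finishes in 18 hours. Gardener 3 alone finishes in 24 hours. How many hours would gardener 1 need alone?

Combined rate is 1/6 per hour.
Known contribution: 1/18 + 1/24 = (4 + 3)/72 = 7/72 per hour.
So gardener 1's rate is 1/6 − 7/72 = 5/72, meaning 72/5 hours alone.

72/5 hours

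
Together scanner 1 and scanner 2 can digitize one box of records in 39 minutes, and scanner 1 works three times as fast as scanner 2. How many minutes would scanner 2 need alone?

156 minutes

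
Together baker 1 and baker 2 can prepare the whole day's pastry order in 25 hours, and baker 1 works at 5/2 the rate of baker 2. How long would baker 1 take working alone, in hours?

Let baker 2's rate be r; then baker 1's rate is (5/2)r, so together (5/2 + 1)r = (7/2)r = 1/25.
Thus r = 2/175 per hour.
Baker 2 alone: 175/2 hours; baker 1 alone: 35 hours.

35 hours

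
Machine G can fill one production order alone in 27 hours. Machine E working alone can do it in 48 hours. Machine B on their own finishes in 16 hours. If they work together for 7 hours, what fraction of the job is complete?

Combined rate: 1/27 + 1/48 + 1/16 = (16 + 9 + 27)/432 = 52/432 = 13/108 per hour.
In 7 hours they complete 7·13/108 = 91/108 of the job.

91/108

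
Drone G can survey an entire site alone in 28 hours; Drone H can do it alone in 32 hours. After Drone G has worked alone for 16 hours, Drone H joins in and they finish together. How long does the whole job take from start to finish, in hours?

112/5 hours

In 16 hours Drone G does 16/28 = 4/7 of the job, leaving 3/7.
Drone G and Drone H together work at 15/224 per hour, so finishing takes 3/7 ÷ 15/224 = 32/5 hours.
Total time = 16 + 32/5 = 112/5 hours.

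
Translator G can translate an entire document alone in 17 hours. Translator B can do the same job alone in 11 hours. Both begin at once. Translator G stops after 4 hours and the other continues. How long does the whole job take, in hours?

In the first 4 hours the combined rate is 28/187, so 112/187 of the job is done, leaving 75/187.
After translator G leaves the rate is 1/11 per hour; the remaining 75/187 takes 75/17 hours.
Total = 4 + 75/17 = 143/17 hours.

143/17 hours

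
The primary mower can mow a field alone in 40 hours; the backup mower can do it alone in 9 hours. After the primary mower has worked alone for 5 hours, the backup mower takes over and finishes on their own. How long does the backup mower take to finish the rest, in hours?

63/8 hours

In 5 hours the primary mower does 5/40 = 1/8 of the job, leaving 7/8.
The backup mower works at 1/9 per hour, so finishing takes 7/8 ÷ 1/9 = 63/8 hours.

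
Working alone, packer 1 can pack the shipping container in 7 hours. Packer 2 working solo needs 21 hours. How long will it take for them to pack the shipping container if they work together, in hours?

21/4 hours

Combined rate: 1/7 + 1/21 = (3 + 1)/21 = 4/21 per hour.
Time = 1 ÷ (4/21) = 21/4 hours.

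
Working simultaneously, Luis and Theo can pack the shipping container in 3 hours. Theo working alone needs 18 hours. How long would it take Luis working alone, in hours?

18/5 hours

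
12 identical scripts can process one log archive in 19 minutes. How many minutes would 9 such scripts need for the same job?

76/3 minutes

Total work is 12·19 = 228 script-minutes.
With 9 scripts: 228/9 = 76/3 minutes.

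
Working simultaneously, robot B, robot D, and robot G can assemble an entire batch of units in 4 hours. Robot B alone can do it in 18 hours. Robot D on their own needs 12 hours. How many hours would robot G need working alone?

9 hours

Combined rate is 1/4 per hour.
Known contribution: 1/18 + 1/12 = (2 + 3)/36 = 5/36 per hour.
So robot G's rate is 1/4 − 5/36 = 1/9, meaning 9 hours alone.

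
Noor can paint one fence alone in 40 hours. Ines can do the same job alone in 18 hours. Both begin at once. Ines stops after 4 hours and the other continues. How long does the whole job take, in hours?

280/9 hours

In the first 4 hours the combined rate is 29/360, so 29/90 of the job is done, leaving 61/90.
After Ines leaves the rate is 1/40 per hour; the remaining 61/90 takes 244/9 hours.
Total = 4 + 244/9 = 280/9 hours.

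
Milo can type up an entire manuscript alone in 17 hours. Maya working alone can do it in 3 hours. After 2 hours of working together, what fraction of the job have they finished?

40/51

Combined rate: 1/17 + 1/3 = (3 + 17)/51 = 20/51 per hour.
In 2 hours they complete 2·20/51 = 40/51 of the job.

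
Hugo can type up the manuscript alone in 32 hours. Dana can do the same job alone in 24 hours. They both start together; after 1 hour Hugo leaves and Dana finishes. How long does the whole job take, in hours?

93/4 hours

In the first 1 hour the combined rate is 7/96, so 7/96 of the job is done, leaving 89/96.
After Hugo leaves the rate is 1/24 per hour; the remaining 89/96 takes 89/4 hours.
Total = 1 + 89/4 = 93/4 hours.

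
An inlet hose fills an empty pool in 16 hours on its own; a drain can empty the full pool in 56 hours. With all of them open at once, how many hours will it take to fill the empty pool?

112/5 hours

Net rate = 1/16 − 1/56 = (7 − 2)/112 = 5/112 per hour.
Filling time = 1 ÷ (5/112) = 112/5 hours.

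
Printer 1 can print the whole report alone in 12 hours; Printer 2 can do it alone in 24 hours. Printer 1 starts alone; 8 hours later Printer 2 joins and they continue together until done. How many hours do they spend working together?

In 8 hours Printer 1 does 8/12 = 2/3 of the job, leaving 1/3.
Printer 1 and Printer 2 together work at 1/8 per hour, so finishing takes 1/3 ÷ 1/8 = 8/3 hours.

8/3 hours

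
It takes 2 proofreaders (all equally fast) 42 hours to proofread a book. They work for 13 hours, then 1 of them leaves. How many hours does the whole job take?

71 hours

One proofreader does 1/84 of the job per hour.
After 13 hours with 2 proofreaders, 13/42 is done (29/42 left).
With 1 proofreader the rate is 1/84, so the rest takes 29/42 ÷ 1/84 = 58 hours.
Total = 13 + 58 = 71 hours.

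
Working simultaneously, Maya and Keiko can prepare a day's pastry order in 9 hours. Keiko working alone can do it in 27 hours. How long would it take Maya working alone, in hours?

Combined rate is 1/9 per hour.
Known contribution: 1/27 per hour.
So Maya's rate is 1/9 − 1/27 = 2/27, meaning 27/2 hours alone.

27/2 hours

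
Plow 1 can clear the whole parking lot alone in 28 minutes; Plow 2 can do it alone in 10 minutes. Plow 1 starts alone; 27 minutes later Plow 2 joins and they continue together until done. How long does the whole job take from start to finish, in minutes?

In 27 minutes Plow 1 does 27/28 of the job, leaving 1/28.
Plow 1 and Plow 2 together work at 19/140 per minute, so finishing takes 1/28 ÷ 19/140 = 5/19 minutes.
Total time = 27 + 5/19 = 518/19 minutes.

518/19 minutes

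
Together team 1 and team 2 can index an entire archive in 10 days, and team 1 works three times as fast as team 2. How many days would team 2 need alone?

Let team 2's rate be r; then team 1's rate is 3r, so together (3 + 1)r = 4r = 1/10.
Thus r = 1/40 per day.
Team 2 alone: 40 days; team 1 alone: 40/3 days.

40 days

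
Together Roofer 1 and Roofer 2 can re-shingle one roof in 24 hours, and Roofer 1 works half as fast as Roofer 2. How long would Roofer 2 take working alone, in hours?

36 hours

Let Roofer 2's rate be r; then Roofer 1's rate is (1/2)r, so together (1/2 + 1)r = (3/2)r = 1/24.
Thus r = 1/36 per hour.
Roofer 2 alone: 36 hours; Roofer 1 alone: 72 hours.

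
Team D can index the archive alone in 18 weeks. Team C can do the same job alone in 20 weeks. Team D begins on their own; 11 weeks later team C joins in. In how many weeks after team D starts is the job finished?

279/19 weeks

In the first 11 weeks team D alone does 11/18 of the job, leaving 7/18.
Once everyone is working, combined rate: 1/18 + 1/20 = (10 + 9)/180 = 19/180 per week.
Remaining 7/18 at 19/180 per week takes 70/19 weeks.
Total from the start = 11 + 70/19 = 279/19 weeks.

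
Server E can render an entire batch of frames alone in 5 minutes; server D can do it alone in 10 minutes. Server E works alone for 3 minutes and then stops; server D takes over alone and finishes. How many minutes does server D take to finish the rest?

In 3 minutes server E does 3/5 of the job, leaving 2/5.
Server D works at 1/10 per minute, so finishing takes 2/5 ÷ 1/10 = 4 minutes.

4 minutes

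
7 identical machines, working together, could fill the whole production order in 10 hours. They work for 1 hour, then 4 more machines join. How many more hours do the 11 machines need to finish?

One machine does 1/70 of the job per hour.
After 1 hour with 7 machines, 1/10 is done (9/10 left).
With 11 machines the rate is 11/70, so the rest takes 9/10 ÷ 11/70 = 63/11 hours.

63/11 hours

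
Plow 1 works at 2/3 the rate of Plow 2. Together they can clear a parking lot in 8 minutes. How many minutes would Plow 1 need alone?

20 minutes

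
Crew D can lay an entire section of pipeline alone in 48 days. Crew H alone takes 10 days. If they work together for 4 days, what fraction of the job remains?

31/60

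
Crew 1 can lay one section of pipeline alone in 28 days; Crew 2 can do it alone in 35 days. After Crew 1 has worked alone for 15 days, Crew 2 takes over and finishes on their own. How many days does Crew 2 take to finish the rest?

In 15 days Crew 1 does 15/28 of the job, leaving 13/28.
Crew 2 works at 1/35 per day, so finishing takes 13/28 ÷ 1/35 = 65/4 days.

65/4 days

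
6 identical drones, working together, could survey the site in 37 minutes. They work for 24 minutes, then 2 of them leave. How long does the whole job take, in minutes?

87/2 minutes

One drone does 1/222 of the job per minute.
After 24 minutes with 6 drones, 24/37 is done (13/37 left).
With 4 drones the rate is 4/222 = 2/111, so the rest takes 13/37 ÷ 2/111 = 39/2 minutes.
Total = 24 + 39/2 = 87/2 minutes.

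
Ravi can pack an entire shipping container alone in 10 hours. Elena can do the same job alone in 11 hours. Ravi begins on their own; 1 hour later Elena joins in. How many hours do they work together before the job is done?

In the first 1 hour Ravi alone does 1/10 of the job, leaving 9/10.
Once everyone is working, combined rate: 1/10 + 1/11 = (11 + 10)/110 = 21/110 per hour.
Remaining 9/10 at 21/110 per hour takes 33/7 hours.

33/7 hours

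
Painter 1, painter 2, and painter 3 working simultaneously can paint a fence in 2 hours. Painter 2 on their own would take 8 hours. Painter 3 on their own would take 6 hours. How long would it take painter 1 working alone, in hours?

Combined rate is 1/2 per hour.
Known contribution: 1/8 + 1/6 = (3 + 4)/24 = 7/24 per hour.
So painter 1's rate is 1/2 − 7/24 = 5/24, meaning 24/5 hours alone.

24/5 hours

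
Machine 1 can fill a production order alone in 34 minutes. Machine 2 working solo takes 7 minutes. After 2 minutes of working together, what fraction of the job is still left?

78/119

Combined rate: 1/34 + 1/7 = (7 + 34)/238 = 41/238 per minute.
In 2 minutes they complete 2·41/238 = 41/119 of the job.
So 78/119 remains.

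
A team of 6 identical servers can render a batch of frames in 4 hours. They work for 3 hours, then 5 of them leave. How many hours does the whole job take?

9 hours

One server does 1/24 of the job per hour.
After 3 hours with 6 servers, 3/4 is done (1/4 left).
With 1 server the rate is 1/24, so the rest takes 1/4 ÷ 1/24 = 6 hours.
Total = 3 + 6 = 9 hours.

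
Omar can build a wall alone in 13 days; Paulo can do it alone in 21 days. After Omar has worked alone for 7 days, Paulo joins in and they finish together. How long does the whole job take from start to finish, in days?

182/17 days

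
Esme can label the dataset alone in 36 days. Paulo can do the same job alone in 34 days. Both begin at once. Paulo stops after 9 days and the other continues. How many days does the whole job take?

450/17 days

In the first 9 days the combined rate is 35/612, so 35/68 of the job is done, leaving 33/68.
After Paulo leaves the rate is 1/36 per day; the remaining 33/68 takes 297/17 days.
Total = 9 + 297/17 = 450/17 days.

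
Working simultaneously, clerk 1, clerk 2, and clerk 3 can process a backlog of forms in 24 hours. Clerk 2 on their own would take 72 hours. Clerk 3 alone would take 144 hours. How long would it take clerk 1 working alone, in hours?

48 hours

Combined rate is 1/24 per hour.
Known contribution: 1/72 + 1/144 = (2 + 1)/144 = 3/144 = 1/48 per hour.
So clerk 1's rate is 1/24 − 1/48 = 1/48, meaning 48 hours alone.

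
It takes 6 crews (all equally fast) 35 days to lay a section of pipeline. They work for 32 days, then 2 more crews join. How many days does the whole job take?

One crew does 1/210 of the job per day.
After 32 days with 6 crews, 32/35 is done (3/35 left).
With 8 crews the rate is 8/210 = 4/105, so the rest takes 3/35 ÷ 4/105 = 9/4 days.
Total = 32 + 9/4 = 137/4 days.

137/4 days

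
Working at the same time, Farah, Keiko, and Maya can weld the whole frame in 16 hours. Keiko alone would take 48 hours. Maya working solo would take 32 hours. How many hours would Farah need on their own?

Combined rate is 1/16 per hour.
Known contribution: 1/48 + 1/32 = (2 + 3)/96 = 5/96 per hour.
So Farah's rate is 1/16 − 5/96 = 1/96, meaning 96 hours alone.

96 hours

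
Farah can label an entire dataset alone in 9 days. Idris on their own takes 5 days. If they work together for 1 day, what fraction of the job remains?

31/45

Combined rate: 1/9 + 1/5 = (5 + 9)/45 = 14/45 per day.
In 1 day they complete 1·14/45 = 14/45 of the job.
So 31/45 remains.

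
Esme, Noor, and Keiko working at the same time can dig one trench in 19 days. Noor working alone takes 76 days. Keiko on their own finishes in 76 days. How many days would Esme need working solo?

Combined rate is 1/19 per day.
Known contribution: 1/76 + 1/76 = (1 + 1)/76 = 2/76 = 1/38 per day.
So Esme's rate is 1/19 − 1/38 = 1/38, meaning 38 days alone.

38 days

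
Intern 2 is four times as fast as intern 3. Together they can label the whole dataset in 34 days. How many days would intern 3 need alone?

Let intern 3's rate be r; then intern 2's rate is 4r, so together (4 + 1)r = 5r = 1/34.
Thus r = 1/170 per day.
Intern 3 alone: 170 days; intern 2 alone: 85/2 days.

170 days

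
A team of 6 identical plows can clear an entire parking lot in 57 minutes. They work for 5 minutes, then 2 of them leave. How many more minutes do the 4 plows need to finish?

One plow does 1/342 of the job per minute.
After 5 minutes with 6 plows, 5/57 is done (52/57 left).
With 4 plows the rate is 4/342 = 2/171, so the rest takes 52/57 ÷ 2/171 = 78 minutes.

78 minutes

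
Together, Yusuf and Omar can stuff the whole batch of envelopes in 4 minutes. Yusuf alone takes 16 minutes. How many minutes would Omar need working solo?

16/3 minutes

Combined rate is 1/4 per minute.
Known contribution: 1/16 per minute.
So Omar's rate is 1/4 − 1/16 = 3/16, meaning 16/3 minutes alone.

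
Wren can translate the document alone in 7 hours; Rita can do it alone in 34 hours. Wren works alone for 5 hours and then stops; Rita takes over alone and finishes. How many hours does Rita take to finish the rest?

In 5 hours Wren does 5/7 of the job, leaving 2/7.
Rita works at 1/34 per hour, so finishing takes 2/7 ÷ 1/34 = 68/7 hours.

68/7 hours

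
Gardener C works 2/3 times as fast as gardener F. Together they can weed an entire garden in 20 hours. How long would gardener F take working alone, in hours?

Let gardener F's rate be r; then gardener C's rate is (2/3)r, so together (2/3 + 1)r = (5/3)r = 1/20.
Thus r = 3/100 per hour.
Gardener F alone: 100/3 hours; gardener C alone: 50 hours.

100/3 hours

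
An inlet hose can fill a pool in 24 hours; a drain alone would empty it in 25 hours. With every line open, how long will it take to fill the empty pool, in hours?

600 hours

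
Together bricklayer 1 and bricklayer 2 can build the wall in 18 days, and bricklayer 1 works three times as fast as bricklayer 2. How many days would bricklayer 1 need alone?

Let bricklayer 2's rate be r; then bricklayer 1's rate is 3r, so together (3 + 1)r = 4r = 1/18.
Thus r = 1/72 per day.
Bricklayer 2 alone: 72 days; bricklayer 1 alone: 24 days.

24 days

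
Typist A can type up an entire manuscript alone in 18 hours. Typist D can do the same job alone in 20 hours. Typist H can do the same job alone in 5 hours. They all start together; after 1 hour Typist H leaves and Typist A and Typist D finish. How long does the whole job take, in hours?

144/19 hours

In the first 1 hour the combined rate is 11/36, so 11/36 of the job is done, leaving 25/36.
After Typist H leaves the rate is 19/180 per hour; the remaining 25/36 takes 125/19 hours.
Total = 1 + 125/19 = 144/19 hours.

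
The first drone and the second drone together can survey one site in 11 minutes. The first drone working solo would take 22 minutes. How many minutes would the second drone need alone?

22 minutes

Combined rate is 1/11 per minute.
Known contribution: 1/22 per minute.
So the second drone's rate is 1/11 − 1/22 = 1/22, meaning 22 minutes alone.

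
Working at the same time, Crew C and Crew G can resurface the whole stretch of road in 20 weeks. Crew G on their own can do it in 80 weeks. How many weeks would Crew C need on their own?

Combined rate is 1/20 per week.
Known contribution: 1/80 per week.
So Crew C's rate is 1/20 − 1/80 = 3/80, meaning 80/3 weeks alone.

80/3 weeks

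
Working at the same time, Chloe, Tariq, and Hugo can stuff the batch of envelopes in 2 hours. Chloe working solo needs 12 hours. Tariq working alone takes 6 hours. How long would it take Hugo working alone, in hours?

4 hours

Combined rate is 1/2 per hour.
Known contribution: 1/12 + 1/6 = (1 + 2)/12 = 3/12 = 1/4 per hour.
So Hugo's rate is 1/2 − 1/4 = 1/4, meaning 4 hours alone.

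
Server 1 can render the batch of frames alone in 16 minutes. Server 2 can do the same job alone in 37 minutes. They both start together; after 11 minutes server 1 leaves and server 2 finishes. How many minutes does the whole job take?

185/16 minutes

In the first 11 minutes the combined rate is 53/592, so 583/592 of the job is done, leaving 9/592.
After server 1 leaves the rate is 1/37 per minute; the remaining 9/592 takes 9/16 minutes.
Total = 11 + 9/16 = 185/16 minutes.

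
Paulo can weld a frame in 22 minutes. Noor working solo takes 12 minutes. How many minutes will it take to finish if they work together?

Combined rate: 1/22 + 1/12 = (6 + 11)/132 = 17/132 per minute.
Time = 1 ÷ (17/132) = 132/17 minutes.

132/17 minutes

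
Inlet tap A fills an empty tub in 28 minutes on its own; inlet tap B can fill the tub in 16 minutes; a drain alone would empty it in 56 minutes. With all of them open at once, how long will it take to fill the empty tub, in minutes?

112/9 minutes

Net rate = 1/28 + 1/16 − 1/56 = (4 + 7 − 2)/112 = 9/112 per minute.
Filling time = 1 ÷ (9/112) = 112/9 minutes.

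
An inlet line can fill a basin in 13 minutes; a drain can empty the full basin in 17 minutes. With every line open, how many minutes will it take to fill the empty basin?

221/4 minutes

Net rate = 1/13 − 1/17 = (17 − 13)/221 = 4/221 per minute.
Filling time = 1 ÷ (4/221) = 221/4 minutes.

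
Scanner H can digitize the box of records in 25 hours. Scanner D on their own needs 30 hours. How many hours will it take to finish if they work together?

150/11 hours

With two workers the combined time is the product over the sum: 25·30/(25+30) = 750/55 = 150/11 hours.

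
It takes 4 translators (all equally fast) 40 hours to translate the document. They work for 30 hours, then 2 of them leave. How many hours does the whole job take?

50 hours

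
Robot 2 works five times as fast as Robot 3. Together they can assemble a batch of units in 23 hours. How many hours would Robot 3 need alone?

138 hours

Let Robot 3's rate be r; then Robot 2's rate is 5r, so together (5 + 1)r = 6r = 1/23.
Thus r = 1/138 per hour.
Robot 3 alone: 138 hours; Robot 2 alone: 138/5 hours.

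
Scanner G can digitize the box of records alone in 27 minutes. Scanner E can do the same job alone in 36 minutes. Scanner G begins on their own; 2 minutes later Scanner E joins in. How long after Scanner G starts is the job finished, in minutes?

114/7 minutes

In the first 2 minutes Scanner G alone does 2/27 of the job, leaving 25/27.
Once everyone is working, combined rate: 1/27 + 1/36 = (4 + 3)/108 = 7/108 per minute.
Remaining 25/27 at 7/108 per minute takes 100/7 minutes.
Total from the start = 2 + 100/7 = 114/7 minutes.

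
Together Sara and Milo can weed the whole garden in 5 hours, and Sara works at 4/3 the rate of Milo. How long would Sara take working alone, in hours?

35/4 hours

Let Milo's rate be r; then Sara's rate is (4/3)r, so together (4/3 + 1)r = (7/3)r = 1/5.
Thus r = 3/35 per hour.
Milo alone: 35/3 hours; Sara alone: 35/4 hours.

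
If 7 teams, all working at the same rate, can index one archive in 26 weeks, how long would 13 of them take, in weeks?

14 weeks

Total work is 7·26 = 182 team-weeks.
With 13 teams: 182/13 = 14 weeks.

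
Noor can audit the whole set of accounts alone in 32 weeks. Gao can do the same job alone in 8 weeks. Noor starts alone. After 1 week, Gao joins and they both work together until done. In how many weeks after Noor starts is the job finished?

36/5 weeks

In the first 1 week Noor alone does 1/32 of the job, leaving 31/32.
Once everyone is working, combined rate: 1/32 + 1/8 = (1 + 4)/32 = 5/32 per week.
Remaining 31/32 at 5/32 per week takes 31/5 weeks.
Total from the start = 1 + 31/5 = 36/5 weeks.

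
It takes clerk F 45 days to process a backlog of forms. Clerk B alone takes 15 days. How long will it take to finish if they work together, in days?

Combined rate: 1/45 + 1/15 = (1 + 3)/45 = 4/45 per day.
Time = 1 ÷ (4/45) = 45/4 days.

45/4 days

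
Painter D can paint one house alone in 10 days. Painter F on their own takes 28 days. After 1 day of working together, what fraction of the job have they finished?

19/140

Combined rate: 1/10 + 1/28 = (14 + 5)/140 = 19/140 per day.
In 1 day they complete 1·19/140 = 19/140 of the job.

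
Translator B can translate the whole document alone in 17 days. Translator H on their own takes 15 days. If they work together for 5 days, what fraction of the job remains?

19/51

Combined rate: 1/17 + 1/15 = (15 + 17)/255 = 32/255 per day.
In 5 days they complete 5·32/255 = 32/51 of the job.
So 19/51 remains.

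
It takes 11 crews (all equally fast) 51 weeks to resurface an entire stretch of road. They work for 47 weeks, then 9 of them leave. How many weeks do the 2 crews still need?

22 weeks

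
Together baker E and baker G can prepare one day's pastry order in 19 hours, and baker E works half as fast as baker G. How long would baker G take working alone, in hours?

57/2 hours

Let baker G's rate be r; then baker E's rate is (1/2)r, so together (1/2 + 1)r = (3/2)r = 1/19.
Thus r = 2/57 per hour.
Baker G alone: 57/2 hours; baker E alone: 57 hours.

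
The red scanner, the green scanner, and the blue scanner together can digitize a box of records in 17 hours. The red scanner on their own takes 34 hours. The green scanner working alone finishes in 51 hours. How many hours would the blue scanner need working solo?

Combined rate is 1/17 per hour.
Known contribution: 1/34 + 1/51 = (3 + 2)/102 = 5/102 per hour.
So the blue scanner's rate is 1/17 − 5/102 = 1/102, meaning 102 hours alone.

102 hours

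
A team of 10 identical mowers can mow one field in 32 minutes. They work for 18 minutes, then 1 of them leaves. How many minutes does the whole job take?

One mower does 1/320 of the job per minute.
After 18 minutes with 10 mowers, 9/16 is done (7/16 left).
With 9 mowers the rate is 9/320, so the rest takes 7/16 ÷ 9/320 = 140/9 minutes.
Total = 18 + 140/9 = 302/9 minutes.

302/9 minutes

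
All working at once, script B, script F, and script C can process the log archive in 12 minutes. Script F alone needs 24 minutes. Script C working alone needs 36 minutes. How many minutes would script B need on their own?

Combined rate is 1/12 per minute.
Known contribution: 1/24 + 1/36 = (3 + 2)/72 = 5/72 per minute.
So script B's rate is 1/12 − 5/72 = 1/72, meaning 72 minutes alone.

72 minutes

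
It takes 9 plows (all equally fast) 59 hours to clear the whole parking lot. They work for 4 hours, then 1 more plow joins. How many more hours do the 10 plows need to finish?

One plow does 1/531 of the job per hour.
After 4 hours with 9 plows, 4/59 is done (55/59 left).
With 10 plows the rate is 10/531, so the rest takes 55/59 ÷ 10/531 = 99/2 hours.

99/2 hours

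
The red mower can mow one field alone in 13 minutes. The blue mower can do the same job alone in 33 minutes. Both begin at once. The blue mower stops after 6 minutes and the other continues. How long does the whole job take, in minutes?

117/11 minutes

In the first 6 minutes the combined rate is 46/429, so 92/143 of the job is done, leaving 51/143.
After the blue mower leaves the rate is 1/13 per minute; the remaining 51/143 takes 51/11 minutes.
Total = 6 + 51/11 = 117/11 minutes.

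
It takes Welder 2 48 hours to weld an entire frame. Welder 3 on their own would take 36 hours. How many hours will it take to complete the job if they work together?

144/7 hours

Combined rate: 1/48 + 1/36 = (3 + 4)/144 = 7/144 per hour.
Time = 1 ÷ (7/144) = 144/7 hours.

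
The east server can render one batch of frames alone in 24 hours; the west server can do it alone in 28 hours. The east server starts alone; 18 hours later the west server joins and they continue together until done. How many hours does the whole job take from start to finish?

In 18 hours the east server does 18/24 = 3/4 of the job, leaving 1/4.
The east server and the west server together work at 13/168 per hour, so finishing takes 1/4 ÷ 13/168 = 42/13 hours.
Total time = 18 + 42/13 = 276/13 hours.

276/13 hours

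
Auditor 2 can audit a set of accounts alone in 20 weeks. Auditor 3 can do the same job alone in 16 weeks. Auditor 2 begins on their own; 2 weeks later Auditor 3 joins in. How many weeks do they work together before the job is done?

In the first 2 weeks Auditor 2 alone does 2/20 = 1/10 of the job, leaving 9/10.
Once everyone is working, combined rate: 1/20 + 1/16 = (4 + 5)/80 = 9/80 per week.
Remaining 9/10 at 9/80 per week takes 8 weeks.

8 weeks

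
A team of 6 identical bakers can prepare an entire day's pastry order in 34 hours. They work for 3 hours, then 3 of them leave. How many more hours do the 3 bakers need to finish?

62 hours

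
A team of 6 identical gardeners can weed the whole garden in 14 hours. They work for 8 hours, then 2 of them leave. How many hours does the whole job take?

17 hours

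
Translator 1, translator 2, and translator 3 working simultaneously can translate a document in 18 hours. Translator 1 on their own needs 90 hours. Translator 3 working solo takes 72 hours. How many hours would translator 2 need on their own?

360/11 hours

Combined rate is 1/18 per hour.
Known contribution: 1/90 + 1/72 = (4 + 5)/360 = 9/360 = 1/40 per hour.
So translator 2's rate is 1/18 − 1/40 = 11/360, meaning 360/11 hours alone.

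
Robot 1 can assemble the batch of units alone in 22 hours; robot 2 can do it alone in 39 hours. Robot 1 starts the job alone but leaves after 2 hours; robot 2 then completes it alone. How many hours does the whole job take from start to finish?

In 2 hours robot 1 does 2/22 = 1/11 of the job, leaving 10/11.
Robot 2 works at 1/39 per hour, so finishing takes 10/11 ÷ 1/39 = 390/11 hours.
Total time = 2 + 390/11 = 412/11 hours.

412/11 hours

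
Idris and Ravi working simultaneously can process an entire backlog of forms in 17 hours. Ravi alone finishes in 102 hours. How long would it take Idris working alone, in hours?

102/5 hours

Combined rate is 1/17 per hour.
Known contribution: 1/102 per hour.
So Idris's rate is 1/17 − 1/102 = 5/102, meaning 102/5 hours alone.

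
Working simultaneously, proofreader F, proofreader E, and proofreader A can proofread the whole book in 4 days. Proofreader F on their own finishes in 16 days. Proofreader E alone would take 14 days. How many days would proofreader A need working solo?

Combined rate is 1/4 per day.
Known contribution: 1/16 + 1/14 = (7 + 8)/112 = 15/112 per day.
So proofreader A's rate is 1/4 − 15/112 = 13/112, meaning 112/13 days alone.

112/13 days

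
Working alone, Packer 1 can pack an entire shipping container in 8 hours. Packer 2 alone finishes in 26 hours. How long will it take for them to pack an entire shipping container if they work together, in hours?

Combined rate: 1/8 + 1/26 = (13 + 4)/104 = 17/104 per hour.
Time = 1 ÷ (17/104) = 104/17 hours.

104/17 hours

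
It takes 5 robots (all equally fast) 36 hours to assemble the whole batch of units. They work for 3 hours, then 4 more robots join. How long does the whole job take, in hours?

64/3 hours

One robot does 1/180 of the job per hour.
After 3 hours with 5 robots, 1/12 is done (11/12 left).
With 9 robots the rate is 9/180 = 1/20, so the rest takes 11/12 ÷ 1/20 = 55/3 hours.
Total = 3 + 55/3 = 64/3 hours.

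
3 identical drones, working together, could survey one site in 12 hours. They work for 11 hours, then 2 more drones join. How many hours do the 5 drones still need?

3/5 hours

One drone does 1/36 of the job per hour.
After 11 hours with 3 drones, 11/12 is done (1/12 left).
With 5 drones the rate is 5/36, so the rest takes 1/12 ÷ 5/36 = 3/5 hours.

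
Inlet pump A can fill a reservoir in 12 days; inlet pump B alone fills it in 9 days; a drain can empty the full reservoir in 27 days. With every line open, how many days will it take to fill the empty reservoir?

Net rate = 1/12 + 1/9 − 1/27 = (9 + 12 − 4)/108 = 17/108 per day.
Filling time = 1 ÷ (17/108) = 108/17 days.

108/17 days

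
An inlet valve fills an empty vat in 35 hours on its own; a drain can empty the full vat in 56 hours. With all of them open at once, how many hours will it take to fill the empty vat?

Net rate = 1/35 − 1/56 = (8 − 5)/280 = 3/280 per hour.
Filling time = 1 ÷ (3/280) = 280/3 hours.

280/3 hours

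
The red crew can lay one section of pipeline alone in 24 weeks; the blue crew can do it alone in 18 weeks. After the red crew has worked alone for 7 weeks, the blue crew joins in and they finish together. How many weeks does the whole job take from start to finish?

In 7 weeks the red crew does 7/24 of the job, leaving 17/24.
The red crew and the blue crew together work at 7/72 per week, so finishing takes 17/24 ÷ 7/72 = 51/7 weeks.
Total time = 7 + 51/7 = 100/7 weeks.

100/7 weeks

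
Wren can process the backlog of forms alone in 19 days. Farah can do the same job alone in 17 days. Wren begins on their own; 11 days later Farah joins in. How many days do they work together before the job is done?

34/9 days

In the first 11 days Wren alone does 11/19 of the job, leaving 8/19.
Once everyone is working, combined rate: 1/19 + 1/17 = (17 + 19)/323 = 36/323 per day.
Remaining 8/19 at 36/323 per day takes 34/9 days.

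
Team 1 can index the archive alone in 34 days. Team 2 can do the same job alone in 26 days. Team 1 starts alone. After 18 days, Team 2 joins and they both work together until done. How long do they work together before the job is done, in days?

In the first 18 days Team 1 alone does 18/34 = 9/17 of the job, leaving 8/17.
Once everyone is working, combined rate: 1/34 + 1/26 = (13 + 17)/442 = 30/442 = 15/221 per day.
Remaining 8/17 at 15/221 per day takes 104/15 days.

104/15 days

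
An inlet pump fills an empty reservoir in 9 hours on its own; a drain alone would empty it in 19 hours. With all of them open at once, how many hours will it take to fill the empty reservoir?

Net rate = 1/9 − 1/19 = (19 − 9)/171 = 10/171 per hour.
Filling time = 1 ÷ (10/171) = 171/10 hours.

171/10 hours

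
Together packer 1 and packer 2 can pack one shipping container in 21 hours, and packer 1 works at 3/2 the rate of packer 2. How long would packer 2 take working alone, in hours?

105/2 hours

Let packer 2's rate be r; then packer 1's rate is (3/2)r, so together (3/2 + 1)r = (5/2)r = 1/21.
Thus r = 2/105 per hour.
Packer 2 alone: 105/2 hours; packer 1 alone: 35 hours.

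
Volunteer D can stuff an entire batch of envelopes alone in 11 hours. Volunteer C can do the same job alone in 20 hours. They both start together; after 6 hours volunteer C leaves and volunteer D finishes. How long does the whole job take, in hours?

77/10 hours

In the first 6 hours the combined rate is 31/220, so 93/110 of the job is done, leaving 17/110.
After volunteer C leaves the rate is 1/11 per hour; the remaining 17/110 takes 17/10 hours.
Total = 6 + 17/10 = 77/10 hours.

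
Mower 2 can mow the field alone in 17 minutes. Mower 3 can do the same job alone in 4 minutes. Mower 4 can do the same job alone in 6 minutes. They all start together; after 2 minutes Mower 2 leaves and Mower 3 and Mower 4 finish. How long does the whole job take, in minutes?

In the first 2 minutes the combined rate is 97/204, so 97/102 of the job is done, leaving 5/102.
After Mower 2 leaves the rate is 5/12 per minute; the remaining 5/102 takes 2/17 minutes.
Total = 2 + 2/17 = 36/17 minutes.

36/17 minutes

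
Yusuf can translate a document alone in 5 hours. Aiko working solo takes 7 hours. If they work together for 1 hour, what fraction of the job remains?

23/35

Combined rate: 1/5 + 1/7 = (7 + 5)/35 = 12/35 per hour.
In 1 hour they complete 1·12/35 = 12/35 of the job.
So 23/35 remains.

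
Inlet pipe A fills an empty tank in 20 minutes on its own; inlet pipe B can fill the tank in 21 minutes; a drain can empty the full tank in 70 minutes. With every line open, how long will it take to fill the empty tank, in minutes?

Net rate = 1/20 + 1/21 − 1/70 = (21 + 20 − 6)/420 = 35/420 = 1/12 per minute.
Filling time = 1 ÷ (1/12) = 12 minutes.

12 minutes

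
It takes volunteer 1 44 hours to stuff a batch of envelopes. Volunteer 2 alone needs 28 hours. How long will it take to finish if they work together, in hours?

154/9 hours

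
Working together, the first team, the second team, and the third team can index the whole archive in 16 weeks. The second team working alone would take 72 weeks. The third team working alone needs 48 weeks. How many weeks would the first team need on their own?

Combined rate is 1/16 per week.
Known contribution: 1/72 + 1/48 = (2 + 3)/144 = 5/144 per week.
So the first team's rate is 1/16 − 5/144 = 1/36, meaning 36 weeks alone.

36 weeks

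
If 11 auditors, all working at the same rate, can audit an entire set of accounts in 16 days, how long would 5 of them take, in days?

Total work is 11·16 = 176 auditor-days.
With 5 auditors: 176/5 days.

176/5 days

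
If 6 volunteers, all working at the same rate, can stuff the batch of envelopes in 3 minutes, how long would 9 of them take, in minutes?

2 minutes

Total work is 6·3 = 18 volunteer-minutes.
With 9 volunteers: 18/9 = 2 minutes.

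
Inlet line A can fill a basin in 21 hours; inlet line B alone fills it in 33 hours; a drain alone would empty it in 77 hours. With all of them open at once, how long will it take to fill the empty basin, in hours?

77/5 hours

Net rate = 1/21 + 1/33 − 1/77 = (11 + 7 − 3)/231 = 15/231 = 5/77 per hour.
Filling time = 1 ÷ (5/77) = 77/5 hours.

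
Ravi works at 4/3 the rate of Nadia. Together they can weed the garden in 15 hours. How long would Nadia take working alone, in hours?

35 hours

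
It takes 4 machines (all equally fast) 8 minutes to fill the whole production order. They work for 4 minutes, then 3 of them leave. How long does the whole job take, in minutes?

20 minutes

One machine does 1/32 of the job per minute.
After 4 minutes with 4 machines, 1/2 is done (1/2 left).
With 1 machine the rate is 1/32, so the rest takes 1/2 ÷ 1/32 = 16 minutes.
Total = 4 + 16 = 20 minutes.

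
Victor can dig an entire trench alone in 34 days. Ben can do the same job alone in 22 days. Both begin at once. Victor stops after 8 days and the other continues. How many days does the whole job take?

286/17 days

In the first 8 days the combined rate is 14/187, so 112/187 of the job is done, leaving 75/187.
After Victor leaves the rate is 1/22 per day; the remaining 75/187 takes 150/17 days.
Total = 8 + 150/17 = 286/17 days.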